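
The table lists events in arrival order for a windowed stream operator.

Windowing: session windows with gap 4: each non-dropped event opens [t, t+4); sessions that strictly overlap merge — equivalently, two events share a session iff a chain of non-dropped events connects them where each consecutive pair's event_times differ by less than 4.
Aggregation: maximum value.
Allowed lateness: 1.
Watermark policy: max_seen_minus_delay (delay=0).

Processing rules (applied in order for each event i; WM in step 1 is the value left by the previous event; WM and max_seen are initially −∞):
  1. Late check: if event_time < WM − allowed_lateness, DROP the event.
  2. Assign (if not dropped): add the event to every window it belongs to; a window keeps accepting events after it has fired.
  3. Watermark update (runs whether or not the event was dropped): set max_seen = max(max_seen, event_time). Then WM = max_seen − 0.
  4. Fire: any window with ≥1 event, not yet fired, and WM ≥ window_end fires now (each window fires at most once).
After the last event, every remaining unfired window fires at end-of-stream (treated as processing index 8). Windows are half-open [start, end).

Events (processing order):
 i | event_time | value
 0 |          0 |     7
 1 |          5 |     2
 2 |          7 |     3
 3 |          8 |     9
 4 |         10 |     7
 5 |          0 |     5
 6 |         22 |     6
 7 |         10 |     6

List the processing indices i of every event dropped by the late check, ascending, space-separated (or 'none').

5 7

i=0 t=0 v=7: → [0,4); WM=0
i=1 t=5 v=2: → [5,9); WM=5
i=2 t=7 v=3: → [5,11); WM=7
i=3 t=8 v=9: → [5,12); WM=8
i=4 t=10 v=7: → [5,14); WM=10
i=5 t=0 v=5: DROP (t<10-1); WM=10
i=6 t=22 v=6: → [22,26); WM=22
i=7 t=10 v=6: DROP (t<22-1); WM=22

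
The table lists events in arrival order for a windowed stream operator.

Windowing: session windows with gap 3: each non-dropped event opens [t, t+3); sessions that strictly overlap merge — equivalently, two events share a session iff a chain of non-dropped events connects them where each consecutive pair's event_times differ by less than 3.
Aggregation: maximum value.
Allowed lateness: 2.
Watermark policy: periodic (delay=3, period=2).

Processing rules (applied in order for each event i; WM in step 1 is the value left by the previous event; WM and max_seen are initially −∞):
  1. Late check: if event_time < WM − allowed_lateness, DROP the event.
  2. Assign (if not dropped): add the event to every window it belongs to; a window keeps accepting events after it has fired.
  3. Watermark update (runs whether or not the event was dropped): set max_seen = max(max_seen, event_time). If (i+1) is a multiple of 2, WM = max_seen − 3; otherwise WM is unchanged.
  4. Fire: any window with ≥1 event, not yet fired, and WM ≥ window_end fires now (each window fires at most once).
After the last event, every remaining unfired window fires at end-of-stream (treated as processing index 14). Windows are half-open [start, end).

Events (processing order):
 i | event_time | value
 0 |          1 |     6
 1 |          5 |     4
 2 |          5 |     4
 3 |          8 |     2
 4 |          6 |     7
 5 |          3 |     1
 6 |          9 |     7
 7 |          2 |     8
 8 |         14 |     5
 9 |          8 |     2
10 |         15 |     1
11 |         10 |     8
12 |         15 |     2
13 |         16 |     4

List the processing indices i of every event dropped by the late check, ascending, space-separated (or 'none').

i=0 t=1 v=6: → [1,4); WM=−∞
i=1 t=5 v=4: → [5,8); WM=2
i=2 t=5 v=4: → [5,8); WM=2
i=3 t=8 v=2: → [8,11); WM=5
i=4 t=6 v=7: → [5,11); WM=5
i=5 t=3 v=1: → [1,11); WM=5
i=6 t=9 v=7: → [1,12); WM=5
i=7 t=2 v=8: DROP (t<5-2); WM=6
i=8 t=14 v=5: → [14,17); WM=6
i=9 t=8 v=2: → [1,12); WM=11
i=10 t=15 v=1: → [14,18); WM=11
i=11 t=10 v=8: → [1,13); WM=12
i=12 t=15 v=2: → [14,18); WM=12
i=13 t=16 v=4: → [14,19); WM=13

7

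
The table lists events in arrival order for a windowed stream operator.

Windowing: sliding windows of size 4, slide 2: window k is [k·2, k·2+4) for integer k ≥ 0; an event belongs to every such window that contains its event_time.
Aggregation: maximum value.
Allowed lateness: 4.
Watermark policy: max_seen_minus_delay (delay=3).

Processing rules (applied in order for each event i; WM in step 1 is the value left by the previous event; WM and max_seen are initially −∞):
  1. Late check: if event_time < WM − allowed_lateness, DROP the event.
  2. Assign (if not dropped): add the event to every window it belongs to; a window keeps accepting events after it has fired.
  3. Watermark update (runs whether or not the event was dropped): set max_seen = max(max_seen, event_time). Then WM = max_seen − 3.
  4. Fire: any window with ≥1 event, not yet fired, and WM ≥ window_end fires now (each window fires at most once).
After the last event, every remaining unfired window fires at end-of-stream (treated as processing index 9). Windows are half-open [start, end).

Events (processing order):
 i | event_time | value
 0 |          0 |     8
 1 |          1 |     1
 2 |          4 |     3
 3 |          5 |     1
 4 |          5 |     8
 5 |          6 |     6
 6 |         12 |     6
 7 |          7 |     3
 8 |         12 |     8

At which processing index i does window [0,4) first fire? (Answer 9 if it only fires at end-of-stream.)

i=0 t=0 v=8: → [0,4); WM=-3
i=1 t=1 v=1: → [0,4); WM=-2
i=2 t=4 v=3: → [4,8),[2,6); WM=1
i=3 t=5 v=1: → [4,8),[2,6); WM=2
i=4 t=5 v=8: → [4,8),[2,6); WM=2
i=5 t=6 v=6: → [6,10),[4,8); WM=3
i=6 t=12 v=6: → [12,16),[10,14); WM=9; [0,4) fires=8 [2,6) fires=8 [4,8) fires=8
i=7 t=7 v=3: → [6,10),[4,8); WM=9
i=8 t=12 v=8: → [12,16),[10,14); WM=9

6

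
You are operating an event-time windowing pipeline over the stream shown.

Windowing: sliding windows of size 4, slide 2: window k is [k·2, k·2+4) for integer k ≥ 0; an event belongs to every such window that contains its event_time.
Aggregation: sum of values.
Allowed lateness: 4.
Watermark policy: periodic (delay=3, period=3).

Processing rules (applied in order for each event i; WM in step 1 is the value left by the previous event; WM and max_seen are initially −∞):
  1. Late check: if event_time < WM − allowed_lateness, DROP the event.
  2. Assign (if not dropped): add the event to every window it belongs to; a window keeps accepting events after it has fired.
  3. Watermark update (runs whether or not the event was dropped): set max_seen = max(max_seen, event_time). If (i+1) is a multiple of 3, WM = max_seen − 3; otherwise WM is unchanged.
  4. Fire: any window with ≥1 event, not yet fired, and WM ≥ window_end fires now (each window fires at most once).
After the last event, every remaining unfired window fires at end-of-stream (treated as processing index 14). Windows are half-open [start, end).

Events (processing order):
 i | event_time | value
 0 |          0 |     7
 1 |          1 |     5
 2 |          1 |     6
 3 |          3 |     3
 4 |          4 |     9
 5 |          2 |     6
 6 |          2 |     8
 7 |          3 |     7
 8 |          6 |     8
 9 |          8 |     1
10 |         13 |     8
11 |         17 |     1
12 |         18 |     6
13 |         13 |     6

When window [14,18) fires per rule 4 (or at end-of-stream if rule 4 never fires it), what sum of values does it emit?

i=0 t=0 v=7: → [0,4); WM=−∞
i=1 t=1 v=5: → [0,4); WM=−∞
i=2 t=1 v=6: → [0,4); WM=-2
i=3 t=3 v=3: → [2,6),[0,4); WM=-2
i=4 t=4 v=9: → [4,8),[2,6); WM=-2
i=5 t=2 v=6: → [2,6),[0,4); WM=1
i=6 t=2 v=8: → [2,6),[0,4); WM=1
i=7 t=3 v=7: → [2,6),[0,4); WM=1
i=8 t=6 v=8: → [6,10),[4,8); WM=3
i=9 t=8 v=1: → [8,12),[6,10); WM=3
i=10 t=13 v=8: → [12,16),[10,14); WM=3
i=11 t=17 v=1: → [16,20),[14,18); WM=14; [0,4) fires=42 [2,6) fires=33 [4,8) fires=17 [6,10) fires=9 [8,12) fires=1 [10,14) fires=8
i=12 t=18 v=6: → [18,22),[16,20); WM=14
i=13 t=13 v=6: → [12,16),[10,14); WM=14

1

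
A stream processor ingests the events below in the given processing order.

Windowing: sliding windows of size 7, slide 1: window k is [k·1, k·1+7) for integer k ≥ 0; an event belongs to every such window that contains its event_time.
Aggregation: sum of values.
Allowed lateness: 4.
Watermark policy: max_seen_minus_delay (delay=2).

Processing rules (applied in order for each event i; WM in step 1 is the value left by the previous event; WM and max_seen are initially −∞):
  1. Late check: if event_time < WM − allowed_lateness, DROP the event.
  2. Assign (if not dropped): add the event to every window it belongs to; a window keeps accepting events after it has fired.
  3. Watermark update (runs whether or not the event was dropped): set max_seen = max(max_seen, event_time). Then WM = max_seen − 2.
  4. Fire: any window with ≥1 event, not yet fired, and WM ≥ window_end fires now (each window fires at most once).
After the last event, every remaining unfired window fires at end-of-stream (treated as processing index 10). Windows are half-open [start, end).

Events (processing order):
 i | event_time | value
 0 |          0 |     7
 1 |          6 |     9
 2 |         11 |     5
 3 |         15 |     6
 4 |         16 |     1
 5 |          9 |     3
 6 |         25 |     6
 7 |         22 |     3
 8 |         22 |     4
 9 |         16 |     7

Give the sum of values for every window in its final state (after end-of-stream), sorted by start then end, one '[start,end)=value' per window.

i=0 t=0 v=7: → [0,7); WM=-2
i=1 t=6 v=9: → [6,13),[5,12),[4,11),[3,10),[2,9),[1,8),[0,7); WM=4
i=2 t=11 v=5: → [11,18),[10,17),[9,16),[8,15),[7,14),[6,13),[5,12); WM=9; [0,7) fires=16 [1,8) fires=9 [2,9) fires=9
i=3 t=15 v=6: → [15,22),[14,21),[13,20),[12,19),[11,18),[10,17),[9,16); WM=13; [3,10) fires=9 [4,11) fires=9 [5,12) fires=14 [6,13) fires=14
i=4 t=16 v=1: → [16,23),[15,22),[14,21),[13,20),[12,19),[11,18),[10,17); WM=14; [7,14) fires=5
i=5 t=9 v=3: DROP (t<14-4); WM=14
i=6 t=25 v=6: → [25,32),[24,31),[23,30),[22,29),[21,28),[20,27),[19,26); WM=23; [8,15) fires=5 [9,16) fires=11 [10,17) fires=12 [11,18) fires=12 [12,19) fires=7 [13,20) fires=7 [14,21) fires=7 [15,22) fires=7 [16,23) fires=1
i=7 t=22 v=3: → [22,29),[21,28),[20,27),[19,26),[18,25),[17,24),[16,23); WM=23
i=8 t=22 v=4: → [22,29),[21,28),[20,27),[19,26),[18,25),[17,24),[16,23); WM=23
i=9 t=16 v=7: DROP (t<23-4); WM=23

[0,7)=16 [1,8)=9 [2,9)=9 [3,10)=9 [4,11)=9 [5,12)=14 [6,13)=14 [7,14)=5 [8,15)=5 [9,16)=11 [10,17)=12 [11,18)=12 [12,19)=7 [13,20)=7 [14,21)=7 [15,22)=7 [16,23)=8 [17,24)=7 [18,25)=7 [19,26)=13 [20,27)=13 [21,28)=13 [22,29)=13 [23,30)=6 [24,31)=6 [25,32)=6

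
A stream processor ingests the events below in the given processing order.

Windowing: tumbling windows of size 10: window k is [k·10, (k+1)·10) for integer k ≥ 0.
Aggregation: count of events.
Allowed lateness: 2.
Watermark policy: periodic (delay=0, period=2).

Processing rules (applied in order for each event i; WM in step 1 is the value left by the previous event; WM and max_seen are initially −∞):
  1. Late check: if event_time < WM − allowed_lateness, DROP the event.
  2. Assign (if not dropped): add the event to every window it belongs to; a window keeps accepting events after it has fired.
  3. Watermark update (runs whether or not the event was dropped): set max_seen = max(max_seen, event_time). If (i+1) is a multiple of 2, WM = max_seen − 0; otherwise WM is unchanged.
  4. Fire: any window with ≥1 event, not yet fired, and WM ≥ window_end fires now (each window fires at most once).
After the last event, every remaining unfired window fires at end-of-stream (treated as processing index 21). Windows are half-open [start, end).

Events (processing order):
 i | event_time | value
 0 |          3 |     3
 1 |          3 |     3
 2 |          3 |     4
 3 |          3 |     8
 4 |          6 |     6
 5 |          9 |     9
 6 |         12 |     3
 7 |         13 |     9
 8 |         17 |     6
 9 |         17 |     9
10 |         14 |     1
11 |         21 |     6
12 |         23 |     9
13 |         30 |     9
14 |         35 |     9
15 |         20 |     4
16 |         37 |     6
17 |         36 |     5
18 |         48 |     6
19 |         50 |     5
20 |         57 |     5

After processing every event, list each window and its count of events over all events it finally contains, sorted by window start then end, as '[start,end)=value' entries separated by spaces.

i=0 t=3 v=3: → [0,10); WM=−∞
i=1 t=3 v=3: → [0,10); WM=3
i=2 t=3 v=4: → [0,10); WM=3
i=3 t=3 v=8: → [0,10); WM=3
i=4 t=6 v=6: → [0,10); WM=3
i=5 t=9 v=9: → [0,10); WM=9
i=6 t=12 v=3: → [10,20); WM=9
i=7 t=13 v=9: → [10,20); WM=13; [0,10) fires=6
i=8 t=17 v=6: → [10,20); WM=13
i=9 t=17 v=9: → [10,20); WM=17
i=10 t=14 v=1: DROP (t<17-2); WM=17
i=11 t=21 v=6: → [20,30); WM=21; [10,20) fires=4
i=12 t=23 v=9: → [20,30); WM=21
i=13 t=30 v=9: → [30,40); WM=30; [20,30) fires=2
i=14 t=35 v=9: → [30,40); WM=30
i=15 t=20 v=4: DROP (t<30-2); WM=35
i=16 t=37 v=6: → [30,40); WM=35
i=17 t=36 v=5: → [30,40); WM=37
i=18 t=48 v=6: → [40,50); WM=37
i=19 t=50 v=5: → [50,60); WM=50; [30,40) fires=4 [40,50) fires=1
i=20 t=57 v=5: → [50,60); WM=50

[0,10)=6 [10,20)=4 [20,30)=2 [30,40)=4 [40,50)=1 [50,60)=2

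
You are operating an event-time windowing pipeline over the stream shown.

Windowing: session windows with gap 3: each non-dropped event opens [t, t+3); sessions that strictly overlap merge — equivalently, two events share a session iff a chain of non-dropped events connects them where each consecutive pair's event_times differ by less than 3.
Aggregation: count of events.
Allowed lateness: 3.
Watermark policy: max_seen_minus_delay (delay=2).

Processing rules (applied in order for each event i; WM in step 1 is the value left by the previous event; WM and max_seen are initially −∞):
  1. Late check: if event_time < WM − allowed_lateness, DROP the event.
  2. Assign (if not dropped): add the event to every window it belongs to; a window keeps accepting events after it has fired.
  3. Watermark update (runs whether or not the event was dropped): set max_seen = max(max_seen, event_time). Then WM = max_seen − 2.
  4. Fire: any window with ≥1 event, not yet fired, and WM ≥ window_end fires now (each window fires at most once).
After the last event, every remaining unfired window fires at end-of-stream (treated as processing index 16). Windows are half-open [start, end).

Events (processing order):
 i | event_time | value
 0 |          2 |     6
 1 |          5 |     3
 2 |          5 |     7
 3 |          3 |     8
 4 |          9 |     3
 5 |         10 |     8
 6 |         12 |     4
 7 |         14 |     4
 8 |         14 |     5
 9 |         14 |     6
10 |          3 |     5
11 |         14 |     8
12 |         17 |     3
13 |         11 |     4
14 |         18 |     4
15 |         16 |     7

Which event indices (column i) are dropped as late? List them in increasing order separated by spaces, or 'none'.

i=0 t=2 v=6: → [2,5); WM=0
i=1 t=5 v=3: → [5,8); WM=3
i=2 t=5 v=7: → [5,8); WM=3
i=3 t=3 v=8: → [2,8); WM=3
i=4 t=9 v=3: → [9,12); WM=7
i=5 t=10 v=8: → [9,13); WM=8
i=6 t=12 v=4: → [9,15); WM=10
i=7 t=14 v=4: → [9,17); WM=12
i=8 t=14 v=5: → [9,17); WM=12
i=9 t=14 v=6: → [9,17); WM=12
i=10 t=3 v=5: DROP (t<12-3); WM=12
i=11 t=14 v=8: → [9,17); WM=12
i=12 t=17 v=3: → [17,20); WM=15
i=13 t=11 v=4: DROP (t<15-3); WM=15
i=14 t=18 v=4: → [17,21); WM=16
i=15 t=16 v=7: → [9,21); WM=16

10 13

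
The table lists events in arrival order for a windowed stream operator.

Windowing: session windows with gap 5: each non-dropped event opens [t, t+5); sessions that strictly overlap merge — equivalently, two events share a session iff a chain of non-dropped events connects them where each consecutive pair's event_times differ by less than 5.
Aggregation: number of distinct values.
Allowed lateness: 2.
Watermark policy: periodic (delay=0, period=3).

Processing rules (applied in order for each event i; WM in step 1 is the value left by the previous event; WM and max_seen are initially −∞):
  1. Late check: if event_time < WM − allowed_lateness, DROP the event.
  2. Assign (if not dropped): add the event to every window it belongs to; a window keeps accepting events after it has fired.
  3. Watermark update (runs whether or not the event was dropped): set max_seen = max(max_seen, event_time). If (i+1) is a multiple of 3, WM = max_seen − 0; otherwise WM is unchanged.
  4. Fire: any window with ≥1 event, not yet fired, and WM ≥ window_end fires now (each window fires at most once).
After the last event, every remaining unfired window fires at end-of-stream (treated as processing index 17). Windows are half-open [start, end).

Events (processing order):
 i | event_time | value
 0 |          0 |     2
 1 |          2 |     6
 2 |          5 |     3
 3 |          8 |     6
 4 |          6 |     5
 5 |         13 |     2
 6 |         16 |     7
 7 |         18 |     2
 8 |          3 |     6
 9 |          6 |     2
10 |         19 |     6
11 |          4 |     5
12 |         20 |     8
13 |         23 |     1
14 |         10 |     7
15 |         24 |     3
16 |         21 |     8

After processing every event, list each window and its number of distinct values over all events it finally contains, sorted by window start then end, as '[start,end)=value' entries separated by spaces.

[0,13)=4 [13,29)=6

i=0 t=0 v=2: → [0,5); WM=−∞
i=1 t=2 v=6: → [0,7); WM=−∞
i=2 t=5 v=3: → [0,10); WM=5
i=3 t=8 v=6: → [0,13); WM=5
i=4 t=6 v=5: → [0,13); WM=5
i=5 t=13 v=2: → [13,18); WM=13
i=6 t=16 v=7: → [13,21); WM=13
i=7 t=18 v=2: → [13,23); WM=13
i=8 t=3 v=6: DROP (t<13-2); WM=18
i=9 t=6 v=2: DROP (t<18-2); WM=18
i=10 t=19 v=6: → [13,24); WM=18
i=11 t=4 v=5: DROP (t<18-2); WM=19
i=12 t=20 v=8: → [13,25); WM=19
i=13 t=23 v=1: → [13,28); WM=19
i=14 t=10 v=7: DROP (t<19-2); WM=23
i=15 t=24 v=3: → [13,29); WM=23
i=16 t=21 v=8: → [13,29); WM=23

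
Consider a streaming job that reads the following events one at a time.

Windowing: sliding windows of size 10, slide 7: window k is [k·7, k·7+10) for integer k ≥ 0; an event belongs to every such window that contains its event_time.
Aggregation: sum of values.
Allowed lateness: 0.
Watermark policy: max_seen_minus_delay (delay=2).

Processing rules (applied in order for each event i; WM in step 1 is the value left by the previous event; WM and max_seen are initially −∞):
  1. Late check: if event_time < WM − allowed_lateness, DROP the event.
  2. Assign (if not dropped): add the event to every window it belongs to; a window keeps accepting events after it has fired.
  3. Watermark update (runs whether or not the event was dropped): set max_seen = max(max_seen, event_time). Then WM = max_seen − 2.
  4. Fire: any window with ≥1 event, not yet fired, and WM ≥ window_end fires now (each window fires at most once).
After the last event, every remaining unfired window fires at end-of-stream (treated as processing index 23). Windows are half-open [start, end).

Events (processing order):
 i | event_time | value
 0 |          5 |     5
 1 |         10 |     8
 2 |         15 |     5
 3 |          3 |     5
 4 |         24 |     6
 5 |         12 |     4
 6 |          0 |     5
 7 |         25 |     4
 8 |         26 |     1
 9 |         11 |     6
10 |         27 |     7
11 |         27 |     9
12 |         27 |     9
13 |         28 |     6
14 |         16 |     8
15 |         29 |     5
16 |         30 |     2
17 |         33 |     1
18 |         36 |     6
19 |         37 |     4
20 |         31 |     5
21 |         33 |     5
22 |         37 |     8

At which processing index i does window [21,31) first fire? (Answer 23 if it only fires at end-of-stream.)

i=0 t=5 v=5: → [0,10); WM=3
i=1 t=10 v=8: → [7,17); WM=8
i=2 t=15 v=5: → [14,24),[7,17); WM=13; [0,10) fires=5
i=3 t=3 v=5: DROP (t<13-0); WM=13
i=4 t=24 v=6: → [21,31); WM=22; [7,17) fires=13
i=5 t=12 v=4: DROP (t<22-0); WM=22
i=6 t=0 v=5: DROP (t<22-0); WM=22
i=7 t=25 v=4: → [21,31); WM=23
i=8 t=26 v=1: → [21,31); WM=24; [14,24) fires=5
i=9 t=11 v=6: DROP (t<24-0); WM=24
i=10 t=27 v=7: → [21,31); WM=25
i=11 t=27 v=9: → [21,31); WM=25
i=12 t=27 v=9: → [21,31); WM=25
i=13 t=28 v=6: → [28,38),[21,31); WM=26
i=14 t=16 v=8: DROP (t<26-0); WM=26
i=15 t=29 v=5: → [28,38),[21,31); WM=27
i=16 t=30 v=2: → [28,38),[21,31); WM=28
i=17 t=33 v=1: → [28,38); WM=31; [21,31) fires=49
i=18 t=36 v=6: → [35,45),[28,38); WM=34
i=19 t=37 v=4: → [35,45),[28,38); WM=35
i=20 t=31 v=5: DROP (t<35-0); WM=35
i=21 t=33 v=5: DROP (t<35-0); WM=35
i=22 t=37 v=8: → [35,45),[28,38); WM=35

17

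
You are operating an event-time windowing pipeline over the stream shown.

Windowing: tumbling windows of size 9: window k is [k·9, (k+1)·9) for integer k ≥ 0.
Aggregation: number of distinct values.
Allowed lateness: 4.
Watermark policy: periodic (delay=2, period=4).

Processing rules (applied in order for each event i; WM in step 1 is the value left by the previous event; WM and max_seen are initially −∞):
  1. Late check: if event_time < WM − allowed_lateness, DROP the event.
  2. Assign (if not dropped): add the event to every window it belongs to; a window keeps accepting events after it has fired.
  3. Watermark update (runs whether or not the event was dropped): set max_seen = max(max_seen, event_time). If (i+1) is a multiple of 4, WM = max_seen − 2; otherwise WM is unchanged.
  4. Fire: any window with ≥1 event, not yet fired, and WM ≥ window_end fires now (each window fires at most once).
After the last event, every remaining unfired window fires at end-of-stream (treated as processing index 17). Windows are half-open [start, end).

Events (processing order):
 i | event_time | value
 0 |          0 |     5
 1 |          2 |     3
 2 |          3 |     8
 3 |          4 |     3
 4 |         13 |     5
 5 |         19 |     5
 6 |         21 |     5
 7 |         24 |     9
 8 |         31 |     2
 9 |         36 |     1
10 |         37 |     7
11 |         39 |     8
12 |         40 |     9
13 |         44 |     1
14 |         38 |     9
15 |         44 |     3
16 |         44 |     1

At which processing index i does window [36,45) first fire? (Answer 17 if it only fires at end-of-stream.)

17

i=0 t=0 v=5: → [0,9); WM=−∞
i=1 t=2 v=3: → [0,9); WM=−∞
i=2 t=3 v=8: → [0,9); WM=−∞
i=3 t=4 v=3: → [0,9); WM=2
i=4 t=13 v=5: → [9,18); WM=2
i=5 t=19 v=5: → [18,27); WM=2
i=6 t=21 v=5: → [18,27); WM=2
i=7 t=24 v=9: → [18,27); WM=22; [0,9) fires=3 [9,18) fires=1
i=8 t=31 v=2: → [27,36); WM=22
i=9 t=36 v=1: → [36,45); WM=22
i=10 t=37 v=7: → [36,45); WM=22
i=11 t=39 v=8: → [36,45); WM=37; [18,27) fires=2 [27,36) fires=1
i=12 t=40 v=9: → [36,45); WM=37
i=13 t=44 v=1: → [36,45); WM=37
i=14 t=38 v=9: → [36,45); WM=37
i=15 t=44 v=3: → [36,45); WM=42
i=16 t=44 v=1: → [36,45); WM=42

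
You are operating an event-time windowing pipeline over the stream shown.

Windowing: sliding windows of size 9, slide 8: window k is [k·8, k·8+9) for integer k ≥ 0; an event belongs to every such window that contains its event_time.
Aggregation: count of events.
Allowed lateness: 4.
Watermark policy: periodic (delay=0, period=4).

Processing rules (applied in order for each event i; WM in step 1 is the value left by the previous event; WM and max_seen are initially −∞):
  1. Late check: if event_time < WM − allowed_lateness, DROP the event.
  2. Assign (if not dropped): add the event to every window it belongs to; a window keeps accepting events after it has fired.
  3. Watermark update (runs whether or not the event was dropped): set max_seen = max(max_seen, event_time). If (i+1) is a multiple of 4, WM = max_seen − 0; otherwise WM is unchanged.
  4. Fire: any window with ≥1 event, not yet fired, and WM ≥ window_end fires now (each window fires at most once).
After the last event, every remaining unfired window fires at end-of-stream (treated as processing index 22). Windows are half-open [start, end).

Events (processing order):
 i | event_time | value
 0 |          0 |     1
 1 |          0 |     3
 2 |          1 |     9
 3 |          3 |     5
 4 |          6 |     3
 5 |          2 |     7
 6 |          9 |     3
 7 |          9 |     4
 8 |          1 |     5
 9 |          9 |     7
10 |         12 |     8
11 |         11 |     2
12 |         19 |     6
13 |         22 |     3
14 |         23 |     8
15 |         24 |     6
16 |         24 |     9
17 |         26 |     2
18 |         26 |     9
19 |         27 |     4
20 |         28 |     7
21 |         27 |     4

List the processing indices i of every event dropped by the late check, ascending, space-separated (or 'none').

8

i=0 t=0 v=1: → [0,9); WM=−∞
i=1 t=0 v=3: → [0,9); WM=−∞
i=2 t=1 v=9: → [0,9); WM=−∞
i=3 t=3 v=5: → [0,9); WM=3
i=4 t=6 v=3: → [0,9); WM=3
i=5 t=2 v=7: → [0,9); WM=3
i=6 t=9 v=3: → [8,17); WM=3
i=7 t=9 v=4: → [8,17); WM=9; [0,9) fires=6
i=8 t=1 v=5: DROP (t<9-4); WM=9
i=9 t=9 v=7: → [8,17); WM=9
i=10 t=12 v=8: → [8,17); WM=9
i=11 t=11 v=2: → [8,17); WM=12
i=12 t=19 v=6: → [16,25); WM=12
i=13 t=22 v=3: → [16,25); WM=12
i=14 t=23 v=8: → [16,25); WM=12
i=15 t=24 v=6: → [24,33),[16,25); WM=24; [8,17) fires=5
i=16 t=24 v=9: → [24,33),[16,25); WM=24
i=17 t=26 v=2: → [24,33); WM=24
i=18 t=26 v=9: → [24,33); WM=24
i=19 t=27 v=4: → [24,33); WM=27; [16,25) fires=5
i=20 t=28 v=7: → [24,33); WM=27
i=21 t=27 v=4: → [24,33); WM=27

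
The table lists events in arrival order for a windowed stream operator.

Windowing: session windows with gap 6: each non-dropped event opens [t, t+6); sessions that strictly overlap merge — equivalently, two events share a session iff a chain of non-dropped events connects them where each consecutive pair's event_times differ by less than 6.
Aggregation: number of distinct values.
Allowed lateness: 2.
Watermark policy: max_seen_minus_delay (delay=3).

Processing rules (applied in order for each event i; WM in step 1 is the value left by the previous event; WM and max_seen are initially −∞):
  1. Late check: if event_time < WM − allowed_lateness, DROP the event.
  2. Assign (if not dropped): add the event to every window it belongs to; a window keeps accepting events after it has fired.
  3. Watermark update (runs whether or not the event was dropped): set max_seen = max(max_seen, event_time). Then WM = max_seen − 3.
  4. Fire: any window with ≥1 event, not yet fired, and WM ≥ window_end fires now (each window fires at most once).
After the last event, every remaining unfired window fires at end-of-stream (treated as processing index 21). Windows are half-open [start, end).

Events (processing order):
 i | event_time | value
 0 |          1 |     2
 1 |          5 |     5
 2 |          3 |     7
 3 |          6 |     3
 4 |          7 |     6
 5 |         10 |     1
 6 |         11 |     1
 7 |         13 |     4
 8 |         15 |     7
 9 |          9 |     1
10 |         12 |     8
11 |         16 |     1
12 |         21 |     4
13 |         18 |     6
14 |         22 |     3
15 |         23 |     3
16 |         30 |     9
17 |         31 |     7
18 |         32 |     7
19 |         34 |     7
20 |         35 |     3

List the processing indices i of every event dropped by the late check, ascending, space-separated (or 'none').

i=0 t=1 v=2: → [1,7); WM=-2
i=1 t=5 v=5: → [1,11); WM=2
i=2 t=3 v=7: → [1,11); WM=2
i=3 t=6 v=3: → [1,12); WM=3
i=4 t=7 v=6: → [1,13); WM=4
i=5 t=10 v=1: → [1,16); WM=7
i=6 t=11 v=1: → [1,17); WM=8
i=7 t=13 v=4: → [1,19); WM=10
i=8 t=15 v=7: → [1,21); WM=12
i=9 t=9 v=1: DROP (t<12-2); WM=12
i=10 t=12 v=8: → [1,21); WM=12
i=11 t=16 v=1: → [1,22); WM=13
i=12 t=21 v=4: → [1,27); WM=18
i=13 t=18 v=6: → [1,27); WM=18
i=14 t=22 v=3: → [1,28); WM=19
i=15 t=23 v=3: → [1,29); WM=20
i=16 t=30 v=9: → [30,36); WM=27
i=17 t=31 v=7: → [30,37); WM=28
i=18 t=32 v=7: → [30,38); WM=29
i=19 t=34 v=7: → [30,40); WM=31
i=20 t=35 v=3: → [30,41); WM=32

9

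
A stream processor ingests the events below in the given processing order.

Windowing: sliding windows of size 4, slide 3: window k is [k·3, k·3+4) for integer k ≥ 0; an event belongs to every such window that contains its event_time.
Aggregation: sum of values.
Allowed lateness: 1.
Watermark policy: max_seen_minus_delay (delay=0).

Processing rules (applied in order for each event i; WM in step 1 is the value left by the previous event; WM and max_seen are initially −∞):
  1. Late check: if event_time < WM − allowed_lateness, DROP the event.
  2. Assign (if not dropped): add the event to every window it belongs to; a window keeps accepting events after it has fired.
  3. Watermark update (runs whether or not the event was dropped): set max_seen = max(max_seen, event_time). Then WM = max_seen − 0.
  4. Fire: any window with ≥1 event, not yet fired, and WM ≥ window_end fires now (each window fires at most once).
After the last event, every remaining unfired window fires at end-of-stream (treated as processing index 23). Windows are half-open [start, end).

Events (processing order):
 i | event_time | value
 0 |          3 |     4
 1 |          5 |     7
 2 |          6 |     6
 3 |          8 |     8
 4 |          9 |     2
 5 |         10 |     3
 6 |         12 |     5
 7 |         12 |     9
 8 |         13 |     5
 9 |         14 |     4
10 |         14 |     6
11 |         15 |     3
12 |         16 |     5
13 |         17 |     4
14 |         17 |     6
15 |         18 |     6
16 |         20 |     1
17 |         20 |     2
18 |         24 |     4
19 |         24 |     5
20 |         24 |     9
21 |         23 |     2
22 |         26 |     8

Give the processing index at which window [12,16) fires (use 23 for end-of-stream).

i=0 t=3 v=4: → [3,7),[0,4); WM=3
i=1 t=5 v=7: → [3,7); WM=5; [0,4) fires=4
i=2 t=6 v=6: → [6,10),[3,7); WM=6
i=3 t=8 v=8: → [6,10); WM=8; [3,7) fires=17
i=4 t=9 v=2: → [9,13),[6,10); WM=9
i=5 t=10 v=3: → [9,13); WM=10; [6,10) fires=16
i=6 t=12 v=5: → [12,16),[9,13); WM=12
i=7 t=12 v=9: → [12,16),[9,13); WM=12
i=8 t=13 v=5: → [12,16); WM=13; [9,13) fires=19
i=9 t=14 v=4: → [12,16); WM=14
i=10 t=14 v=6: → [12,16); WM=14
i=11 t=15 v=3: → [15,19),[12,16); WM=15
i=12 t=16 v=5: → [15,19); WM=16; [12,16) fires=32
i=13 t=17 v=4: → [15,19); WM=17
i=14 t=17 v=6: → [15,19); WM=17
i=15 t=18 v=6: → [18,22),[15,19); WM=18
i=16 t=20 v=1: → [18,22); WM=20; [15,19) fires=24
i=17 t=20 v=2: → [18,22); WM=20
i=18 t=24 v=4: → [24,28),[21,25); WM=24; [18,22) fires=9
i=19 t=24 v=5: → [24,28),[21,25); WM=24
i=20 t=24 v=9: → [24,28),[21,25); WM=24
i=21 t=23 v=2: → [21,25); WM=24
i=22 t=26 v=8: → [24,28); WM=26; [21,25) fires=20

12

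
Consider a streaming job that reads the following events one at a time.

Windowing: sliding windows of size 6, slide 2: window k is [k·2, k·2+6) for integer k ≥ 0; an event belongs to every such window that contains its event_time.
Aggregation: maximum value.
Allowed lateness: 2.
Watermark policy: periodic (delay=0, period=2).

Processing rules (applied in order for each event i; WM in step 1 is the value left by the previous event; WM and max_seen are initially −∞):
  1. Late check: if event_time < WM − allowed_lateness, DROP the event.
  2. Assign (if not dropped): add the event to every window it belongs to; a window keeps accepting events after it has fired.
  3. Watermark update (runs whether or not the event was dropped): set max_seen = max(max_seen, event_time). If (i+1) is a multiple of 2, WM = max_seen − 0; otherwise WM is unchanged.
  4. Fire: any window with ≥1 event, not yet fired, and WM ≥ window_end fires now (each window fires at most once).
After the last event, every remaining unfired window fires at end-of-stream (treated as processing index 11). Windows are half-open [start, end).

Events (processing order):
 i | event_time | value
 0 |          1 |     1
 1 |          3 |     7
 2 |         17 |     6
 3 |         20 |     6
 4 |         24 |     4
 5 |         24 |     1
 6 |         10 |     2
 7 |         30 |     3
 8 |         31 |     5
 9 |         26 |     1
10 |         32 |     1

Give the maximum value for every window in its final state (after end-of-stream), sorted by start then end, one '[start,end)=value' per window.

i=0 t=1 v=1: → [0,6); WM=−∞
i=1 t=3 v=7: → [2,8),[0,6); WM=3
i=2 t=17 v=6: → [16,22),[14,20),[12,18); WM=3
i=3 t=20 v=6: → [20,26),[18,24),[16,22); WM=20; [0,6) fires=7 [2,8) fires=7 [12,18) fires=6 [14,20) fires=6
i=4 t=24 v=4: → [24,30),[22,28),[20,26); WM=20
i=5 t=24 v=1: → [24,30),[22,28),[20,26); WM=24; [16,22) fires=6 [18,24) fires=6
i=6 t=10 v=2: DROP (t<24-2); WM=24
i=7 t=30 v=3: → [30,36),[28,34),[26,32); WM=30; [20,26) fires=6 [22,28) fires=4 [24,30) fires=4
i=8 t=31 v=5: → [30,36),[28,34),[26,32); WM=30
i=9 t=26 v=1: DROP (t<30-2); WM=31
i=10 t=32 v=1: → [32,38),[30,36),[28,34); WM=31

[0,6)=7 [2,8)=7 [12,18)=6 [14,20)=6 [16,22)=6 [18,24)=6 [20,26)=6 [22,28)=4 [24,30)=4 [26,32)=5 [28,34)=5 [30,36)=5 [32,38)=1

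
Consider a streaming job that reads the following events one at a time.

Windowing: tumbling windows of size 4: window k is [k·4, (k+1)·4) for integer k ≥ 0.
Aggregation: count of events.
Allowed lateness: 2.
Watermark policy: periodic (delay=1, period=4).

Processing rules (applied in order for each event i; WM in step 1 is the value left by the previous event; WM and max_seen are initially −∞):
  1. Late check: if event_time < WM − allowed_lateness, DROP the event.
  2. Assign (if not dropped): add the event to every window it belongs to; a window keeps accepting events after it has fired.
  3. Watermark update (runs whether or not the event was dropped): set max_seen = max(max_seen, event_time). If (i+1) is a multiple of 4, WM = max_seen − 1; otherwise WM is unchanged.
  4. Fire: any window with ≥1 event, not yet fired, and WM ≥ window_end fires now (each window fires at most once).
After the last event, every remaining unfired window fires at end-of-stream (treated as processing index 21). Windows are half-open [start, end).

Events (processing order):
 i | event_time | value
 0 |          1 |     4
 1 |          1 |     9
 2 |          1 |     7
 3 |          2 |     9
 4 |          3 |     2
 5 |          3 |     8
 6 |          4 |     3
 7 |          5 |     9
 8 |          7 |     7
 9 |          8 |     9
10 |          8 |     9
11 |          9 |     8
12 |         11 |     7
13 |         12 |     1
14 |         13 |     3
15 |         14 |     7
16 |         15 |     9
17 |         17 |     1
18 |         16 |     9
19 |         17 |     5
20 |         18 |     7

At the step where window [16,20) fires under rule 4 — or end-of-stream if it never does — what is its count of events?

i=0 t=1 v=4: → [0,4); WM=−∞
i=1 t=1 v=9: → [0,4); WM=−∞
i=2 t=1 v=7: → [0,4); WM=−∞
i=3 t=2 v=9: → [0,4); WM=1
i=4 t=3 v=2: → [0,4); WM=1
i=5 t=3 v=8: → [0,4); WM=1
i=6 t=4 v=3: → [4,8); WM=1
i=7 t=5 v=9: → [4,8); WM=4; [0,4) fires=6
i=8 t=7 v=7: → [4,8); WM=4
i=9 t=8 v=9: → [8,12); WM=4
i=10 t=8 v=9: → [8,12); WM=4
i=11 t=9 v=8: → [8,12); WM=8; [4,8) fires=3
i=12 t=11 v=7: → [8,12); WM=8
i=13 t=12 v=1: → [12,16); WM=8
i=14 t=13 v=3: → [12,16); WM=8
i=15 t=14 v=7: → [12,16); WM=13; [8,12) fires=4
i=16 t=15 v=9: → [12,16); WM=13
i=17 t=17 v=1: → [16,20); WM=13
i=18 t=16 v=9: → [16,20); WM=13
i=19 t=17 v=5: → [16,20); WM=16; [12,16) fires=4
i=20 t=18 v=7: → [16,20); WM=16

4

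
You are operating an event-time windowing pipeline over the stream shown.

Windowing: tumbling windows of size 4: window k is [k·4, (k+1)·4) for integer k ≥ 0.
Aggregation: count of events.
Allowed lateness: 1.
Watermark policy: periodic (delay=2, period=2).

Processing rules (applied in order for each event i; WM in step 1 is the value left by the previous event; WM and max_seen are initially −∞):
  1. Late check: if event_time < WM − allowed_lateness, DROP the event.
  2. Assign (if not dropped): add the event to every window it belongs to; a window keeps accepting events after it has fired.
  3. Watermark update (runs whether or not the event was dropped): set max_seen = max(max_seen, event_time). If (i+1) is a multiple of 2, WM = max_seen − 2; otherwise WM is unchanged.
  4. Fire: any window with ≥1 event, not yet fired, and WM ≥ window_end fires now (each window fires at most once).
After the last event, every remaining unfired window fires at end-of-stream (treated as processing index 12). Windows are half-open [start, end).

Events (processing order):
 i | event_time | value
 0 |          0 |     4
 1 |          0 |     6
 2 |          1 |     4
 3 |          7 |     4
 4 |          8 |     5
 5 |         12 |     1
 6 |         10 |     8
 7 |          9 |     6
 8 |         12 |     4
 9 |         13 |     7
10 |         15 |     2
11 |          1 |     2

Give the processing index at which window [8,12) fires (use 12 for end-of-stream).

i=0 t=0 v=4: → [0,4); WM=−∞
i=1 t=0 v=6: → [0,4); WM=-2
i=2 t=1 v=4: → [0,4); WM=-2
i=3 t=7 v=4: → [4,8); WM=5; [0,4) fires=3
i=4 t=8 v=5: → [8,12); WM=5
i=5 t=12 v=1: → [12,16); WM=10; [4,8) fires=1
i=6 t=10 v=8: → [8,12); WM=10
i=7 t=9 v=6: → [8,12); WM=10
i=8 t=12 v=4: → [12,16); WM=10
i=9 t=13 v=7: → [12,16); WM=11
i=10 t=15 v=2: → [12,16); WM=11
i=11 t=1 v=2: DROP (t<11-1); WM=13; [8,12) fires=3

11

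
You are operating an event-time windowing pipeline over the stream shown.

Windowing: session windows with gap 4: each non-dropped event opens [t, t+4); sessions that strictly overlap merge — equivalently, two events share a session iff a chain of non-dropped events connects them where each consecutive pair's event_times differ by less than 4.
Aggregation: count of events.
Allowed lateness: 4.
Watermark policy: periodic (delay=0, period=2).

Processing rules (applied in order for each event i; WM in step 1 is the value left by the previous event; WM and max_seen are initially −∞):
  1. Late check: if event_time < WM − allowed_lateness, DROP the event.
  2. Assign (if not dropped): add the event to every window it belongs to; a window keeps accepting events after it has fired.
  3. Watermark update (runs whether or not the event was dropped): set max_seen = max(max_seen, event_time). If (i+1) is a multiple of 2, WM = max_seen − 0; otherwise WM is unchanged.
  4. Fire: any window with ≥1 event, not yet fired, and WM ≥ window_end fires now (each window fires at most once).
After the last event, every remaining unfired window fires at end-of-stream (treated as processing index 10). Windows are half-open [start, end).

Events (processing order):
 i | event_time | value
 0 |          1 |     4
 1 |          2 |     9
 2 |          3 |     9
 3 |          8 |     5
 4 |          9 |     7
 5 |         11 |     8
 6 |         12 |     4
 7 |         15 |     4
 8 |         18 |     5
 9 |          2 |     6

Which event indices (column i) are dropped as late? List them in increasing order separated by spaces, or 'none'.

i=0 t=1 v=4: → [1,5); WM=−∞
i=1 t=2 v=9: → [1,6); WM=2
i=2 t=3 v=9: → [1,7); WM=2
i=3 t=8 v=5: → [8,12); WM=8
i=4 t=9 v=7: → [8,13); WM=8
i=5 t=11 v=8: → [8,15); WM=11
i=6 t=12 v=4: → [8,16); WM=11
i=7 t=15 v=4: → [8,19); WM=15
i=8 t=18 v=5: → [8,22); WM=15
i=9 t=2 v=6: DROP (t<15-4); WM=18

9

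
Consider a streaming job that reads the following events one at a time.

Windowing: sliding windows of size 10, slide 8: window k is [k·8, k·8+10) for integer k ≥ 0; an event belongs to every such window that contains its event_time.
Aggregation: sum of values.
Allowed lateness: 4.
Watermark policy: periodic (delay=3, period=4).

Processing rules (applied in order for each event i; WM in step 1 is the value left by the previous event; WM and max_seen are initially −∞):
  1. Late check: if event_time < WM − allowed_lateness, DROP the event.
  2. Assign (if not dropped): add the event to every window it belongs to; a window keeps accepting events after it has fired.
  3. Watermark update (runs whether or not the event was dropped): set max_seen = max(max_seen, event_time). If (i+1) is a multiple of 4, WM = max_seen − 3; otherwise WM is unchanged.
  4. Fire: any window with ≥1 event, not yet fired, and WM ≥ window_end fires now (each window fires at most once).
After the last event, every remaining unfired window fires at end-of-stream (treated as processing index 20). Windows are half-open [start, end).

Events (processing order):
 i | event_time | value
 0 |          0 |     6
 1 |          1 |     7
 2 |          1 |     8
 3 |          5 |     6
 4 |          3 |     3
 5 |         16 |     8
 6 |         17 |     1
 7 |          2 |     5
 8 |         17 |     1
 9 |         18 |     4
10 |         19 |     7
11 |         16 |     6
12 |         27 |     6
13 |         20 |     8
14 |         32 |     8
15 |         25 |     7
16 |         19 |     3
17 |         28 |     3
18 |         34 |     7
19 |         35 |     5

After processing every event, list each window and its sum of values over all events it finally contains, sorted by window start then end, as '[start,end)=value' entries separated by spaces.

i=0 t=0 v=6: → [0,10); WM=−∞
i=1 t=1 v=7: → [0,10); WM=−∞
i=2 t=1 v=8: → [0,10); WM=−∞
i=3 t=5 v=6: → [0,10); WM=2
i=4 t=3 v=3: → [0,10); WM=2
i=5 t=16 v=8: → [16,26),[8,18); WM=2
i=6 t=17 v=1: → [16,26),[8,18); WM=2
i=7 t=2 v=5: → [0,10); WM=14; [0,10) fires=35
i=8 t=17 v=1: → [16,26),[8,18); WM=14
i=9 t=18 v=4: → [16,26); WM=14
i=10 t=19 v=7: → [16,26); WM=14
i=11 t=16 v=6: → [16,26),[8,18); WM=16
i=12 t=27 v=6: → [24,34); WM=16
i=13 t=20 v=8: → [16,26); WM=16
i=14 t=32 v=8: → [32,42),[24,34); WM=16
i=15 t=25 v=7: → [24,34),[16,26); WM=29; [8,18) fires=16 [16,26) fires=42
i=16 t=19 v=3: DROP (t<29-4); WM=29
i=17 t=28 v=3: → [24,34); WM=29
i=18 t=34 v=7: → [32,42); WM=29
i=19 t=35 v=5: → [32,42); WM=32

[0,10)=35 [8,18)=16 [16,26)=42 [24,34)=24 [32,42)=20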